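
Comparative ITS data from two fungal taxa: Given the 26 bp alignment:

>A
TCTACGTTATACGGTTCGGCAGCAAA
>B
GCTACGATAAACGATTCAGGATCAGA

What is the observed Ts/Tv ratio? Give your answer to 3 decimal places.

Transitions are A↔G and C↔T; transversions are all other mismatches.
Transitions: 3. Transversions: 5.
R = 3/5 = 0.600.

0.600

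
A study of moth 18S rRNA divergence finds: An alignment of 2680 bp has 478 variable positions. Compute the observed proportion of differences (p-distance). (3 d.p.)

0.178

p = 478/2680 = 0.178358… ≈ 0.178 (to 3 d.p.).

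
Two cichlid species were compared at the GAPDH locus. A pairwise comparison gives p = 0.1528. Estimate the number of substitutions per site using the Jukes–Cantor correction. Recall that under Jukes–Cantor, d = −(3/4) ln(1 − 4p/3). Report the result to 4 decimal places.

0.1709

d = −(3/4) ln(1 − 4p/3) = −0.75 ln(1 − 0.203733) = −0.75 ln(0.796267)
  = −0.75 × (-0.227821) = 0.170866 substitutions/site.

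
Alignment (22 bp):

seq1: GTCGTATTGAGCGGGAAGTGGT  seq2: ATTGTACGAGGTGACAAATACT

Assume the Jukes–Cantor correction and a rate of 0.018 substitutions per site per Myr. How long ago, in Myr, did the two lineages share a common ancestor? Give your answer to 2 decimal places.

27.07

The sequences differ at 12 of 22 sites, so p = 12/22 ≈ 0.545455.
d = −(3/4) ln(1 − 4p/3) = −0.75 ln(1 − 0.727273) = −0.75 ln(0.272727)
  = −0.75 × (-1.299284) = 0.974463 substitutions/site.
Under a molecular clock d = 2μt, so t = d/(2μ) = 0.974463 / (2 × 0.018) = 27.07 Myr.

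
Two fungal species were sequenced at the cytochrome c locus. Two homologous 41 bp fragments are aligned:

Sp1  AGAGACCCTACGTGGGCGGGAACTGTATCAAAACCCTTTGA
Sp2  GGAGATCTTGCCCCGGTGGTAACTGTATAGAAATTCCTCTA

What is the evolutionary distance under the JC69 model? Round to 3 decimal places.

The sequences differ at 16 of 41 sites, so p = 16/41 ≈ 0.390244.
d = −(3/4) ln(1 − 4p/3) = −0.75 ln(1 − 0.520325) = −0.75 ln(0.479675)
  = −0.75 × (-0.734646) = 0.550985 substitutions/site.

0.551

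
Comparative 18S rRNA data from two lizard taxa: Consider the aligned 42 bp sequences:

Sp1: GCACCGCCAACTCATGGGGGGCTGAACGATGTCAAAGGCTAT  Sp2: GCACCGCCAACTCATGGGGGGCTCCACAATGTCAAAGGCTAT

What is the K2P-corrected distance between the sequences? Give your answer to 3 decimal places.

0.075

Of 42 sites, 1 differences are transitions and 2 are transversions, so P = 1/42 ≈ 0.02381 and Q = 2/42 ≈ 0.047619.
Under the Kimura two-parameter model, d = −½ ln(1 − 2P − Q) − ¼ ln(1 − 2Q).
1 − 2P − Q = 0.904761, giving −½ ln(0.904761) = 0.050042.
1 − 2Q = 0.904762, giving −¼ ln(0.904762) = 0.025021.
d = 0.050042 + 0.025021 = 0.075063.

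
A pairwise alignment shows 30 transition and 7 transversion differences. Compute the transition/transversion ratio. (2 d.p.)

R = 30/7 = 4.285714… ≈ 4.29 (to 2 d.p.).

4.29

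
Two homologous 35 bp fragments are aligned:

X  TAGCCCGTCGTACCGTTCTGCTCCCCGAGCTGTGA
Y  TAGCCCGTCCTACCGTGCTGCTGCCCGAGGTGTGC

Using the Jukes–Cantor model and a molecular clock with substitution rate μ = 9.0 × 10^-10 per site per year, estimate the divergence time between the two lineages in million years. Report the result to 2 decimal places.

88.05

The sequences differ at 5 of 35 sites (10, 17, 23, 30, 35), so p = 5/35 ≈ 0.142857.
d = −(3/4) ln(1 − 4p/3) = −0.75 ln(1 − 0.190476) = −0.75 ln(0.809524)
  = −0.75 × (-0.211309) = 0.158482 substitutions/site.
Under a molecular clock d = 2μt, so t = d/(2μ) = 0.158482 / (2 × 9.0 × 10^-10) = 88.05 million years.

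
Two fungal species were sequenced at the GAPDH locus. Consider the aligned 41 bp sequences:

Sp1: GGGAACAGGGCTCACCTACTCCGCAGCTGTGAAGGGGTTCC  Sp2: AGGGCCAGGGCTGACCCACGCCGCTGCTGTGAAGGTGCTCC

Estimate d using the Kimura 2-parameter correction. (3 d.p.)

Of 41 sites, 4 differences are transitions and 5 are transversions, so P = 4/41 ≈ 0.097561 and Q = 5/41 ≈ 0.121951.
Under the Kimura two-parameter model, d = −½ ln(1 − 2P − Q) − ¼ ln(1 − 2Q).
1 − 2P − Q = 0.682927, giving −½ ln(0.682927) = 0.190684.
1 − 2Q = 0.756098, giving −¼ ln(0.756098) = 0.069896.
d = 0.190684 + 0.069896 = 0.260580.

0.261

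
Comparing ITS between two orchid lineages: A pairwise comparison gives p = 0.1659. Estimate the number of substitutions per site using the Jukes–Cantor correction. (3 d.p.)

d = −(3/4) ln(1 − 4p/3) = −0.75 ln(1 − 0.2212) = −0.75 ln(0.7788)
  = −0.75 × (-0.250001) = 0.187501 substitutions/site.

0.188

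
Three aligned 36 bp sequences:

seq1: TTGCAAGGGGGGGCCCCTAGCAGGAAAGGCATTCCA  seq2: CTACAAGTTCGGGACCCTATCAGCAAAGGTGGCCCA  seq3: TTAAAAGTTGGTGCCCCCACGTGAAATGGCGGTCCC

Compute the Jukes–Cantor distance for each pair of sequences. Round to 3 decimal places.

d(seq1,seq2) = 0.441, d(seq1,seq3) = 0.548, d(seq2,seq3) = 0.548

seq1–seq2: 12/36 sites differ → p ≈ 0.333333, d = −0.75 ln(1 − 0.444444) = 0.440839 ≈ 0.441.
seq1–seq3: 14/36 sites differ → p ≈ 0.388889, d = −0.75 ln(1 − 0.518519) = 0.548166 ≈ 0.548.
seq2–seq3: 14/36 sites differ → p ≈ 0.388889, d = −0.75 ln(1 − 0.518519) = 0.548166 ≈ 0.548.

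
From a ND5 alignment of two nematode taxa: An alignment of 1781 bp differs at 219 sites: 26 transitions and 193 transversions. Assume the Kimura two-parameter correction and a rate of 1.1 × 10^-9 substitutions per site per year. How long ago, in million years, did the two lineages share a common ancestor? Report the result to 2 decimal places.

61.39

P = 26/1781 ≈ 0.014599 and Q = 193/1781 ≈ 0.108366.
Under the Kimura two-parameter model, d = −½ ln(1 − 2P − Q) − ¼ ln(1 − 2Q).
1 − 2P − Q = 0.862436, giving −½ ln(0.862436) = 0.073997.
1 − 2Q = 0.783268, giving −¼ ln(0.783268) = 0.061070.
d = 0.073997 + 0.061070 = 0.135067.
Under a molecular clock d = 2μt, so t = d/(2μ) = 0.135067 / (2 × 1.1 × 10^-9) = 61.39 million years.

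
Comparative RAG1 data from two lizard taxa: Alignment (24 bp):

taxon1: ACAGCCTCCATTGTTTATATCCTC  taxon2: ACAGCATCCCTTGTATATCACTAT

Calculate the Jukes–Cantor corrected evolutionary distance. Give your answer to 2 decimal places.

The sequences differ at 8 of 24 sites (6, 10, 15, 19, 20, 22, 23, 24), so p = 8/24 ≈ 0.333333.
d = −(3/4) ln(1 − 4p/3) = −0.75 ln(1 − 0.444444) = −0.75 ln(0.555556)
  = −0.75 × (-0.587786) = 0.440840 substitutions/site.

0.44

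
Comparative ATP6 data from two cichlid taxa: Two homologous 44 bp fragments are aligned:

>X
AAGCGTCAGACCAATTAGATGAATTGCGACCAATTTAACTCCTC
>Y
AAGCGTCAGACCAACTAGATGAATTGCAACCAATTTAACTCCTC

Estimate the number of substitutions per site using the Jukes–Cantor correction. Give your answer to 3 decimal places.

0.047

The sequences differ at 2 of 44 sites (15, 28), so p = 2/44 ≈ 0.045455.
d = −(3/4) ln(1 − 4p/3) = −0.75 ln(1 − 0.060607) = −0.75 ln(0.939393)
  = −0.75 × (-0.062521) = 0.046891 substitutions/site.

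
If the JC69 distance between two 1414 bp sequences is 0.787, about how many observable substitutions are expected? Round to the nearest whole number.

Invert JC69: p = (3/4)(1 − e^(−4d/3)) = 0.75 × (1 − e^(-1.049333)) = 0.75 × (1 − 0.350171) = 0.487372.
Expected differing sites = pL ≈ 0.487372 × 1414 = 689.144008 ≈ 689.

689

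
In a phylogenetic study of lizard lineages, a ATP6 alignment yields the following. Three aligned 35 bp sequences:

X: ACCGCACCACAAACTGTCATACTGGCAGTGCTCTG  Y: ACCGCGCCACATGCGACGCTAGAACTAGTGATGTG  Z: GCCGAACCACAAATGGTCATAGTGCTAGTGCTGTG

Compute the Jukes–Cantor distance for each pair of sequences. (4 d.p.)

d(X,Y) = 0.6355, d(X,Z) = 0.2726, d(Y,Z) = 0.5128

X–Y: 15/35 sites differ → p ≈ 0.428571, d = −0.75 ln(1 − 0.571428) = 0.635472 ≈ 0.6355.
X–Z: 8/35 sites differ → p ≈ 0.228571, d = −0.75 ln(1 − 0.304761) = 0.272625 ≈ 0.2726.
Y–Z: 13/35 sites differ → p ≈ 0.371429, d = −0.75 ln(1 − 0.495239) = 0.512753 ≈ 0.5128.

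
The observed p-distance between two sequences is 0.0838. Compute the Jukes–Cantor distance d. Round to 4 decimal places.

d = −(3/4) ln(1 − 4p/3) = −0.75 ln(1 − 0.111733) = −0.75 ln(0.888267)
  = −0.75 × (-0.118483) = 0.088862 substitutions/site.

0.0889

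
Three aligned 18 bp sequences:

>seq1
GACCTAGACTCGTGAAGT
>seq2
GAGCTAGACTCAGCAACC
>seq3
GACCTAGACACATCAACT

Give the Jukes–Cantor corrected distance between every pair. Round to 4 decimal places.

d(seq1,seq2) = 0.4408, d(seq1,seq3) = 0.2635, d(seq2,seq3) = 0.2635

seq1–seq2: 6/18 sites differ → p ≈ 0.333333, d = −0.75 ln(1 − 0.444444) = 0.440839 ≈ 0.4408.
seq1–seq3: 4/18 sites differ → p ≈ 0.222222, d = −0.75 ln(1 − 0.296296) = 0.263548 ≈ 0.2635.
seq2–seq3: 4/18 sites differ → p ≈ 0.222222, d = −0.75 ln(1 − 0.296296) = 0.263548 ≈ 0.2635.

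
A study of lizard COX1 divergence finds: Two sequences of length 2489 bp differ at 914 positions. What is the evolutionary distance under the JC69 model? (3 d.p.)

p = 914/2489 ≈ 0.367216.
d = −(3/4) ln(1 − 4p/3) = −0.75 ln(1 − 0.489621) = −0.75 ln(0.510379)
  = −0.75 × (-0.672602) = 0.504452 substitutions/site.

0.504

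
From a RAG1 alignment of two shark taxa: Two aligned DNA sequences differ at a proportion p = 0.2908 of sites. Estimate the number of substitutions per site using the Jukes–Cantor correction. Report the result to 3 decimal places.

d = −(3/4) ln(1 − 4p/3) = −0.75 ln(1 − 0.387733) = −0.75 ln(0.612267)
  = −0.75 × (-0.490587) = 0.367940 substitutions/site.

0.368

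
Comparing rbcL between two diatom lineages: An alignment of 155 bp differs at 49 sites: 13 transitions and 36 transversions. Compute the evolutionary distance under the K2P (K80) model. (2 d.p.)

P = 13/155 ≈ 0.083871 and Q = 36/155 ≈ 0.232258.
Under the Kimura two-parameter model, d = −½ ln(1 − 2P − Q) − ¼ ln(1 − 2Q).
1 − 2P − Q = 0.6, giving −½ ln(0.6) = 0.255413.
1 − 2Q = 0.535484, giving −¼ ln(0.535484) = 0.156146.
d = 0.255413 + 0.156146 = 0.411559.

0.41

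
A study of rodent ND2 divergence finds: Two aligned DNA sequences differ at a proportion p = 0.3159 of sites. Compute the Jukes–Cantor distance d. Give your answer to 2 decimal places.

d = −(3/4) ln(1 − 4p/3) = −0.75 ln(1 − 0.4212) = −0.75 ln(0.5788)
  = −0.75 × (-0.546798) = 0.410099 substitutions/site.

0.41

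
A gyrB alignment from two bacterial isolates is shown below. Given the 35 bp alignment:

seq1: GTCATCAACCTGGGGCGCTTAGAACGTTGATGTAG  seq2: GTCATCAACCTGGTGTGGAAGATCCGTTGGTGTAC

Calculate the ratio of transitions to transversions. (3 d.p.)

Transitions are A↔G and C↔T; transversions are all other mismatches.
Transitions: 4. Transversions: 7.
R = 4/7 = 0.571428… ≈ 0.571 (to 3 d.p.).

0.571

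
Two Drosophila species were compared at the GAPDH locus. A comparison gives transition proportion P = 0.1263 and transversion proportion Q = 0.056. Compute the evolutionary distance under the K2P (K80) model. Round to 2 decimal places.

Under the Kimura two-parameter model, d = −½ ln(1 − 2P − Q) − ¼ ln(1 − 2Q).
1 − 2P − Q = 0.6914, giving −½ ln(0.6914) = 0.184518.
1 − 2Q = 0.888, giving −¼ ln(0.888) = 0.029696.
d = 0.184518 + 0.029696 = 0.214214.

0.21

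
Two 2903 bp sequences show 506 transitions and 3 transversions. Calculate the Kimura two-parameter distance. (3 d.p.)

P = 506/2903 ≈ 0.174302 and Q = 3/2903 ≈ 0.001033.
Under the Kimura two-parameter model, d = −½ ln(1 − 2P − Q) − ¼ ln(1 − 2Q).
1 − 2P − Q = 0.650363, giving −½ ln(0.650363) = 0.215112.
1 − 2Q = 0.997934, giving −¼ ln(0.997934) = 0.000517.
d = 0.215112 + 0.000517 = 0.215629.

0.216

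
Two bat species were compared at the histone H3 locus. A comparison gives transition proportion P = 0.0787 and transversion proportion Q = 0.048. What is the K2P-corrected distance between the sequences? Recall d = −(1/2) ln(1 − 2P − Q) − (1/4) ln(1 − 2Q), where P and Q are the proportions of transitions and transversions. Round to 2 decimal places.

Under the Kimura two-parameter model, d = −½ ln(1 − 2P − Q) − ¼ ln(1 − 2Q).
1 − 2P − Q = 0.7946, giving −½ ln(0.7946) = 0.114958.
1 − 2Q = 0.904, giving −¼ ln(0.904) = 0.025231.
d = 0.114958 + 0.025231 = 0.140189.

0.14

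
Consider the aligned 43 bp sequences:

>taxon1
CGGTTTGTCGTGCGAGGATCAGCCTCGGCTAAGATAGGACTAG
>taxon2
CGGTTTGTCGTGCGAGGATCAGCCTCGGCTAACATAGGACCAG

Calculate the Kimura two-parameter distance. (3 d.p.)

0.048

Of 43 sites, 1 differences are transitions and 1 are transversions, so P = 1/43 ≈ 0.023256 and Q = 1/43 ≈ 0.023256.
Under the Kimura two-parameter model, d = −½ ln(1 − 2P − Q) − ¼ ln(1 − 2Q).
1 − 2P − Q = 0.930232, giving −½ ln(0.930232) = 0.036161.
1 − 2Q = 0.953488, giving −¼ ln(0.953488) = 0.011907.
d = 0.036161 + 0.011907 = 0.048068.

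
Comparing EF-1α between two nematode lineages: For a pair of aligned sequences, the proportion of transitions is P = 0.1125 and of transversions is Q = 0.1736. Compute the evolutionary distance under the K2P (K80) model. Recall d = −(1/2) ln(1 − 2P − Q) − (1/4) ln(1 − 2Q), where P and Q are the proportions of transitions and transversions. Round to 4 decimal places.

Under the Kimura two-parameter model, d = −½ ln(1 − 2P − Q) − ¼ ln(1 − 2Q).
1 − 2P − Q = 0.6014, giving −½ ln(0.6014) = 0.254248.
1 − 2Q = 0.6528, giving −¼ ln(0.6528) = 0.106621.
d = 0.254248 + 0.106621 = 0.360869.

0.3609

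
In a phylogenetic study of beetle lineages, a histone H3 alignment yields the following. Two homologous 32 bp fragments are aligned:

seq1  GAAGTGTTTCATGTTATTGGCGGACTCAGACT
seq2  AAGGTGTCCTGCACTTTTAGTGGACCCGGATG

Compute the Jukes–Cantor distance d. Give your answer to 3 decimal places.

The sequences differ at 16 of 32 sites, so p = 16/32 = 0.5.
d = −(3/4) ln(1 − 4p/3) = −0.75 ln(1 − 0.666667) = −0.75 ln(0.333333)
  = −0.75 × (-1.098613) = 0.823960 substitutions/site.

0.824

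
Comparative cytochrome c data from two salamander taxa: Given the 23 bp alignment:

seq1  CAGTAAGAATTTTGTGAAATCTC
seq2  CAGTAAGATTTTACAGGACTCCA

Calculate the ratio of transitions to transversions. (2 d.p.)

0.33

Transitions are A↔G and C↔T; transversions are all other mismatches.
Transitions: 2. Transversions: 6.
R = 2/6 = 0.333333… ≈ 0.33 (to 2 d.p.).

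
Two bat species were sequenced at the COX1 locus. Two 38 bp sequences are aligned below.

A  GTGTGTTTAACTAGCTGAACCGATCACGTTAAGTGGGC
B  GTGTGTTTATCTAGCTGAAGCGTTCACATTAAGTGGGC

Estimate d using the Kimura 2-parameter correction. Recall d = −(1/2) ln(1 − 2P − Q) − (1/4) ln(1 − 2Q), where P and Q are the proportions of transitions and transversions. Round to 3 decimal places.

0.114

Of 38 sites, 1 differences are transitions and 3 are transversions, so P = 1/38 ≈ 0.026316 and Q = 3/38 ≈ 0.078947.
Under the Kimura two-parameter model, d = −½ ln(1 − 2P − Q) − ¼ ln(1 − 2Q).
1 − 2P − Q = 0.868421, giving −½ ln(0.868421) = 0.070539.
1 − 2Q = 0.842106, giving −¼ ln(0.842106) = 0.042962.
d = 0.070539 + 0.042962 = 0.113501.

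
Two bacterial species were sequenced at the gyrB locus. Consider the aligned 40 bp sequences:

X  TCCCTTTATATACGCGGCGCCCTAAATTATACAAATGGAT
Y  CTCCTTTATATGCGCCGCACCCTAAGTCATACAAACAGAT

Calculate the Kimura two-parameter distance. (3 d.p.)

Of 40 sites, 8 differences are transitions and 1 are transversions, so P = 8/40 = 0.2 and Q = 1/40 = 0.025.
Under the Kimura two-parameter model, d = −½ ln(1 − 2P − Q) − ¼ ln(1 − 2Q).
1 − 2P − Q = 0.575, giving −½ ln(0.575) = 0.276693.
1 − 2Q = 0.95, giving −¼ ln(0.95) = 0.012823.
d = 0.276693 + 0.012823 = 0.289516.

0.290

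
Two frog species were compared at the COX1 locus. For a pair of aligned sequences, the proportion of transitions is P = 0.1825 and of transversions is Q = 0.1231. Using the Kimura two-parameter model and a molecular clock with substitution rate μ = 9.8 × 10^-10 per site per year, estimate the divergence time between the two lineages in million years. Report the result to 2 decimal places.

Under the Kimura two-parameter model, d = −½ ln(1 − 2P − Q) − ¼ ln(1 − 2Q).
1 − 2P − Q = 0.5119, giving −½ ln(0.5119) = 0.334813.
1 − 2Q = 0.7538, giving −¼ ln(0.7538) = 0.070657.
d = 0.334813 + 0.070657 = 0.405470.
Under a molecular clock d = 2μt, so t = d/(2μ) = 0.405470 / (2 × 9.8 × 10^-10) = 206.87 million years.

206.87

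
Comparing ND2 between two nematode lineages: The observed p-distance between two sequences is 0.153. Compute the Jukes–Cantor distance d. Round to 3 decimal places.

d = −(3/4) ln(1 − 4p/3) = −0.75 ln(1 − 0.204) = −0.75 ln(0.796)
  = −0.75 × (-0.228156) = 0.171117 substitutions/site.

0.171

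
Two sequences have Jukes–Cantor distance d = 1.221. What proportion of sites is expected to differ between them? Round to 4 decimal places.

0.6028

p = (3/4)(1 − e^(−4d/3)) = 0.75 × (1 − e^(-1.628)) = 0.75 × (1 − 0.196322) = 0.602759.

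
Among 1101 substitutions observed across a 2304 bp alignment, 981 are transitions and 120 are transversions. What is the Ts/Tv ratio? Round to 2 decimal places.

R = 981/120 = 8.175 ≈ 8.18 (to 2 d.p.).

8.18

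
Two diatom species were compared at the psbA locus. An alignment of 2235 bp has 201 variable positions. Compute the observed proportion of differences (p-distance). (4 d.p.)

p = 201/2235 = 0.089932… ≈ 0.0899 (to 4 d.p.).

0.0899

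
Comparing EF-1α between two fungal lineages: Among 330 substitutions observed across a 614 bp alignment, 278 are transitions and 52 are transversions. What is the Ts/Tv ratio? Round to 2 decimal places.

5.35

R = 278/52 = 5.346153… ≈ 5.35 (to 2 d.p.).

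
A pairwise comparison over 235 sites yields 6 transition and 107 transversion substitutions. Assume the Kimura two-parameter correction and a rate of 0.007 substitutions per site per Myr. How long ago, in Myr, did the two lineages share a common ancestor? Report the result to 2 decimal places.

68.34

P = 6/235 ≈ 0.025532 and Q = 107/235 ≈ 0.455319.
Under the Kimura two-parameter model, d = −½ ln(1 − 2P − Q) − ¼ ln(1 − 2Q).
1 − 2P − Q = 0.493617, giving −½ ln(0.493617) = 0.352998.
1 − 2Q = 0.089362, giving −¼ ln(0.089362) = 0.603765.
d = 0.352998 + 0.603765 = 0.956763.
Under a molecular clock d = 2μt, so t = d/(2μ) = 0.956763 / (2 × 0.007) = 68.34 Myr.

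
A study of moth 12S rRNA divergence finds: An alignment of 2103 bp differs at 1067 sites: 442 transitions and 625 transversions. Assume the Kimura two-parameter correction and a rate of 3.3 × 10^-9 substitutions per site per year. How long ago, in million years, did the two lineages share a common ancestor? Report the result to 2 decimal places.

129.96

P = 442/2103 ≈ 0.210176 and Q = 625/2103 ≈ 0.297194.
Under the Kimura two-parameter model, d = −½ ln(1 − 2P − Q) − ¼ ln(1 − 2Q).
1 − 2P − Q = 0.282454, giving −½ ln(0.282454) = 0.632120.
1 − 2Q = 0.405612, giving −¼ ln(0.405612) = 0.225590.
d = 0.632120 + 0.225590 = 0.857710.
Under a molecular clock d = 2μt, so t = d/(2μ) = 0.857710 / (2 × 3.3 × 10^-9) = 129.96 million years.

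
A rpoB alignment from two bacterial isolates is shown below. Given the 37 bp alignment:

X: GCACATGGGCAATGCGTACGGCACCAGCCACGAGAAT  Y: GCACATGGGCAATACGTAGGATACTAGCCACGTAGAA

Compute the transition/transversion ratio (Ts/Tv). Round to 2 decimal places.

Transitions are A↔G and C↔T; transversions are all other mismatches.
Transitions: 6. Transversions: 3.
R = 6/3 = 2.00.

2.00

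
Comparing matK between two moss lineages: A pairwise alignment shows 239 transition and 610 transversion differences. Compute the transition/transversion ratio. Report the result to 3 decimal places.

0.392

R = 239/610 = 0.391803… ≈ 0.392 (to 3 d.p.).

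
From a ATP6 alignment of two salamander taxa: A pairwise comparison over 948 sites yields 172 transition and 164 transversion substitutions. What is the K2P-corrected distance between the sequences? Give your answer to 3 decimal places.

0.490

P = 172/948 ≈ 0.181435 and Q = 164/948 ≈ 0.172996.
Under the Kimura two-parameter model, d = −½ ln(1 − 2P − Q) − ¼ ln(1 − 2Q).
1 − 2P − Q = 0.464134, giving −½ ln(0.464134) = 0.383791.
1 − 2Q = 0.654008, giving −¼ ln(0.654008) = 0.106159.
d = 0.383791 + 0.106159 = 0.489950.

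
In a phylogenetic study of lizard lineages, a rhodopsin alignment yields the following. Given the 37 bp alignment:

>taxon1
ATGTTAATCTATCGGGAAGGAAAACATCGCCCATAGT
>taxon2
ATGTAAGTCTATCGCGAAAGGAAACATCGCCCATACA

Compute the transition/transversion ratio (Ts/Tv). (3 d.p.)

Transitions are A↔G and C↔T; transversions are all other mismatches.
Transitions: 3. Transversions: 4.
R = 3/4 = 0.750.

0.750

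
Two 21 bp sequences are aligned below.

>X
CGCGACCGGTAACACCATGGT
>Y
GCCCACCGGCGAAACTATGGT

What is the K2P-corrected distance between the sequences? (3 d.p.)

Of 21 sites, 3 differences are transitions and 4 are transversions, so P = 3/21 ≈ 0.142857 and Q = 4/21 ≈ 0.190476.
Under the Kimura two-parameter model, d = −½ ln(1 − 2P − Q) − ¼ ln(1 − 2Q).
1 − 2P − Q = 0.52381, giving −½ ln(0.52381) = 0.323313.
1 − 2Q = 0.619048, giving −¼ ln(0.619048) = 0.119893.
d = 0.323313 + 0.119893 = 0.443206.

0.443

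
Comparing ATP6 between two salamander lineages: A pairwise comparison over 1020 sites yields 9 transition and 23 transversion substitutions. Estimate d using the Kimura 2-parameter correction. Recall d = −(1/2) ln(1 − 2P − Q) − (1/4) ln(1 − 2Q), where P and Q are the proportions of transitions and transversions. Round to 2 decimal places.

P = 9/1020 ≈ 0.008824 and Q = 23/1020 ≈ 0.022549.
Under the Kimura two-parameter model, d = −½ ln(1 − 2P − Q) − ¼ ln(1 − 2Q).
1 − 2P − Q = 0.959803, giving −½ ln(0.959803) = 0.020514.
1 − 2Q = 0.954902, giving −¼ ln(0.954902) = 0.011537.
d = 0.020514 + 0.011537 = 0.032051.

0.03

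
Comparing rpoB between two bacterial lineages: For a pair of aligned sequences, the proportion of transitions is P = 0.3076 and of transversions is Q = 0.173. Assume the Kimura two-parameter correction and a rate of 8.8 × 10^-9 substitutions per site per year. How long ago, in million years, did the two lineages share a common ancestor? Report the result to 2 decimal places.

50.13

Under the Kimura two-parameter model, d = −½ ln(1 − 2P − Q) − ¼ ln(1 − 2Q).
1 − 2P − Q = 0.2118, giving −½ ln(0.2118) = 0.776056.
1 − 2Q = 0.654, giving −¼ ln(0.654) = 0.106162.
d = 0.776056 + 0.106162 = 0.882218.
Under a molecular clock d = 2μt, so t = d/(2μ) = 0.882218 / (2 × 8.8 × 10^-9) = 50.13 million years.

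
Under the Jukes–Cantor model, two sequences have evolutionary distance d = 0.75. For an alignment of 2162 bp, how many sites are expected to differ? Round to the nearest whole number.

1025

Invert JC69: p = (3/4)(1 − e^(−4d/3)) = 0.75 × (1 − e^(-1)) = 0.75 × (1 − 0.367879) = 0.474091.
Expected differing sites = pL ≈ 0.474091 × 2162 = 1024.984742 ≈ 1025.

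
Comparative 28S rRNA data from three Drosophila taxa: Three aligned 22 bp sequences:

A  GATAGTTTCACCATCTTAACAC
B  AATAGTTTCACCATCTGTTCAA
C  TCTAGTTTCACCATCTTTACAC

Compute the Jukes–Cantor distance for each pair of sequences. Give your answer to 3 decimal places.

d(A,B) = 0.271, d(A,C) = 0.151, d(B,C) = 0.271

A–B: 5/22 sites differ → p ≈ 0.227273, d = −0.75 ln(1 − 0.303031) = 0.270761 ≈ 0.271.
A–C: 3/22 sites differ → p ≈ 0.136364, d = −0.75 ln(1 − 0.181819) = 0.150504 ≈ 0.151.
B–C: 5/22 sites differ → p ≈ 0.227273, d = −0.75 ln(1 − 0.303031) = 0.270761 ≈ 0.271.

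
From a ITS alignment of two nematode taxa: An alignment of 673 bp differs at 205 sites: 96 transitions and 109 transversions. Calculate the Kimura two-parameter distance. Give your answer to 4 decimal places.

P = 96/673 ≈ 0.142645 and Q = 109/673 ≈ 0.161961.
Under the Kimura two-parameter model, d = −½ ln(1 − 2P − Q) − ¼ ln(1 − 2Q).
1 − 2P − Q = 0.552749, giving −½ ln(0.552749) = 0.296426.
1 − 2Q = 0.676078, giving −¼ ln(0.676078) = 0.097862.
d = 0.296426 + 0.097862 = 0.394288.

0.3943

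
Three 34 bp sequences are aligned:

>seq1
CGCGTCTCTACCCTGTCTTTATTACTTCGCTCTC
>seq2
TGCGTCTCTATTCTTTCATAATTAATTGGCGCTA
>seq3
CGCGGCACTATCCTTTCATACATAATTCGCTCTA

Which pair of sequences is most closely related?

seq1–seq2: 10/34 differ, p = 0.294, d = 0.373.
seq1–seq3: 10/34 differ, p = 0.294, d = 0.373.
seq2–seq3: 8/34 differ, p = 0.235, d = 0.282.
The smallest distance is between seq2 and seq3.

seq2 and seq3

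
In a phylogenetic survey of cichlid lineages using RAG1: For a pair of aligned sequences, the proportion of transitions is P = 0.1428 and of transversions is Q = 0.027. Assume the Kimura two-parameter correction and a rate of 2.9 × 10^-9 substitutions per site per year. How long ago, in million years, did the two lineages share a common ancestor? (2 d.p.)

34.71

Under the Kimura two-parameter model, d = −½ ln(1 − 2P − Q) − ¼ ln(1 − 2Q).
1 − 2P − Q = 0.6874, giving −½ ln(0.6874) = 0.187419.
1 − 2Q = 0.946, giving −¼ ln(0.946) = 0.013878.
d = 0.187419 + 0.013878 = 0.201297.
Under a molecular clock d = 2μt, so t = d/(2μ) = 0.201297 / (2 × 2.9 × 10^-9) = 34.71 million years.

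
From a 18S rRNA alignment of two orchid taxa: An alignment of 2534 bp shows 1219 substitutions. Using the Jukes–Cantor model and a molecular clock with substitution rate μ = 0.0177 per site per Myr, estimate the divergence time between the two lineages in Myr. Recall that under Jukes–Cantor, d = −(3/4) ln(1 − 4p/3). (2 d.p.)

p = 1219/2534 ≈ 0.481058.
d = −(3/4) ln(1 − 4p/3) = −0.75 ln(1 − 0.641411) = −0.75 ln(0.358589)
  = −0.75 × (-1.025578) = 0.769184 substitutions/site.
Under a molecular clock d = 2μt, so t = d/(2μ) = 0.769184 / (2 × 0.0177) = 21.73 Myr.

21.73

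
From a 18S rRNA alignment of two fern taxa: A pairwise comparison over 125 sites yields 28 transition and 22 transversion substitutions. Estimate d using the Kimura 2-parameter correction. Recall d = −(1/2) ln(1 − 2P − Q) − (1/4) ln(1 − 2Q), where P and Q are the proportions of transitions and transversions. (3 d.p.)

0.598

P = 28/125 = 0.224 and Q = 22/125 = 0.176.
Under the Kimura two-parameter model, d = −½ ln(1 − 2P − Q) − ¼ ln(1 − 2Q).
1 − 2P − Q = 0.376, giving −½ ln(0.376) = 0.489083.
1 − 2Q = 0.648, giving −¼ ln(0.648) = 0.108466.
d = 0.489083 + 0.108466 = 0.597549.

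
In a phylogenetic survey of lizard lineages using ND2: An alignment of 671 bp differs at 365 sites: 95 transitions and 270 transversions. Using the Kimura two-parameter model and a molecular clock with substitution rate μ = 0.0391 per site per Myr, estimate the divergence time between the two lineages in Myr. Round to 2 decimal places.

P = 95/671 ≈ 0.14158 and Q = 270/671 ≈ 0.402385.
Under the Kimura two-parameter model, d = −½ ln(1 − 2P − Q) − ¼ ln(1 − 2Q).
1 − 2P − Q = 0.314455, giving −½ ln(0.314455) = 0.578457.
1 − 2Q = 0.19523, giving −¼ ln(0.19523) = 0.408394.
d = 0.578457 + 0.408394 = 0.986851.
Under a molecular clock d = 2μt, so t = d/(2μ) = 0.986851 / (2 × 0.0391) = 12.62 Myr.

12.62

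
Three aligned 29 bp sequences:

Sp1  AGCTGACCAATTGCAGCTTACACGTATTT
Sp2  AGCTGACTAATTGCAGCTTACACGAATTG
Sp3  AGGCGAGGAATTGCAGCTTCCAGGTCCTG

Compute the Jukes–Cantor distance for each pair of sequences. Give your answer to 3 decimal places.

Sp1–Sp2: 3/29 sites differ → p ≈ 0.103448, d = −0.75 ln(1 − 0.137931) = 0.111315 ≈ 0.111.
Sp1–Sp3: 9/29 sites differ → p ≈ 0.310345, d = −0.75 ln(1 − 0.413793) = 0.400562 ≈ 0.401.
Sp2–Sp3: 9/29 sites differ → p ≈ 0.310345, d = −0.75 ln(1 − 0.413793) = 0.400562 ≈ 0.401.

d(Sp1,Sp2) = 0.111, d(Sp1,Sp3) = 0.401, d(Sp2,Sp3) = 0.401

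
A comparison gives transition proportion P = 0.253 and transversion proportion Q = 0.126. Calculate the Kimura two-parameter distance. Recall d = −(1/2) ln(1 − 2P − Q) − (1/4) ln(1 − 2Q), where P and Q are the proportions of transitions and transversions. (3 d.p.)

Under the Kimura two-parameter model, d = −½ ln(1 − 2P − Q) − ¼ ln(1 − 2Q).
1 − 2P − Q = 0.368, giving −½ ln(0.368) = 0.499836.
1 − 2Q = 0.748, giving −¼ ln(0.748) = 0.072588.
d = 0.499836 + 0.072588 = 0.572424.

0.572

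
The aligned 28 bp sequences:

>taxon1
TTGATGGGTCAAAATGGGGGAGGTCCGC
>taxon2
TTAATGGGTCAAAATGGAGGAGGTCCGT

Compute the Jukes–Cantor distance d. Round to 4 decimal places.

The sequences differ at 3 of 28 sites (3, 18, 28), so p = 3/28 ≈ 0.107143.
d = −(3/4) ln(1 − 4p/3) = −0.75 ln(1 − 0.142857) = −0.75 ln(0.857143)
  = −0.75 × (-0.154151) = 0.115613 substitutions/site.

0.1156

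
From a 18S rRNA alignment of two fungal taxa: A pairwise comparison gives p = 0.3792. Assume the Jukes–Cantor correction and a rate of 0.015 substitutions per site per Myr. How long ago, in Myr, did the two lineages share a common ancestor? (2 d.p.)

d = −(3/4) ln(1 − 4p/3) = −0.75 ln(1 − 0.5056) = −0.75 ln(0.4944)
  = −0.75 × (-0.704410) = 0.528308 substitutions/site.
Under a molecular clock d = 2μt, so t = d/(2μ) = 0.528308 / (2 × 0.015) = 17.61 Myr.

17.61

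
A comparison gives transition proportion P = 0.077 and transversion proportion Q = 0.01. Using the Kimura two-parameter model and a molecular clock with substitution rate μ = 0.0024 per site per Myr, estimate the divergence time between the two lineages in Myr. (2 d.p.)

Under the Kimura two-parameter model, d = −½ ln(1 − 2P − Q) − ¼ ln(1 − 2Q).
1 − 2P − Q = 0.836, giving −½ ln(0.836) = 0.089563.
1 − 2Q = 0.98, giving −¼ ln(0.98) = 0.005051.
d = 0.089563 + 0.005051 = 0.094614.
Under a molecular clock d = 2μt, so t = d/(2μ) = 0.094614 / (2 × 0.0024) = 19.71 Myr.

19.71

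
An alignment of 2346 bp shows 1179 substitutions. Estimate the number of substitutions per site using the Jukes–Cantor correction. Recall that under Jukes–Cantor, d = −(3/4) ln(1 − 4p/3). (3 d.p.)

0.832

p = 1179/2346 ≈ 0.502558.
d = −(3/4) ln(1 − 4p/3) = −0.75 ln(1 − 0.670077) = −0.75 ln(0.329923)
  = −0.75 × (-1.108896) = 0.831672 substitutions/site.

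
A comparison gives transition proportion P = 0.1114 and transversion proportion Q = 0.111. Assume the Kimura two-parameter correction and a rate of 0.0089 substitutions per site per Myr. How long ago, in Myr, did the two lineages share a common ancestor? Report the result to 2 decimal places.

14.93

Under the Kimura two-parameter model, d = −½ ln(1 − 2P − Q) − ¼ ln(1 − 2Q).
1 − 2P − Q = 0.6662, giving −½ ln(0.6662) = 0.203083.
1 − 2Q = 0.778, giving −¼ ln(0.778) = 0.062757.
d = 0.203083 + 0.062757 = 0.265840.
Under a molecular clock d = 2μt, so t = d/(2μ) = 0.265840 / (2 × 0.0089) = 14.93 Myr.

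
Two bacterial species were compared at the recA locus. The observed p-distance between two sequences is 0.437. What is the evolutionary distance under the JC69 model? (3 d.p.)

0.655

d = −(3/4) ln(1 − 4p/3) = −0.75 ln(1 − 0.582667) = −0.75 ln(0.417333)
  = −0.75 × (-0.873871) = 0.655403 substitutions/site.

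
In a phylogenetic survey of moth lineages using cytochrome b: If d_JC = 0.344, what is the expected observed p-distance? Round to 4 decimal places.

p = (3/4)(1 − e^(−4d/3)) = 0.75 × (1 − e^(-0.458667)) = 0.75 × (1 − 0.632126) = 0.275906.

0.2759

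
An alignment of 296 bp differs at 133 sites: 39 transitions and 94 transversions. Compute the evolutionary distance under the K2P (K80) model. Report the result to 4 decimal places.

0.6871

P = 39/296 ≈ 0.131757 and Q = 94/296 ≈ 0.317568.
Under the Kimura two-parameter model, d = −½ ln(1 − 2P − Q) − ¼ ln(1 − 2Q).
1 − 2P − Q = 0.418918, giving −½ ln(0.418918) = 0.435040.
1 − 2Q = 0.364864, giving −¼ ln(0.364864) = 0.252058.
d = 0.435040 + 0.252058 = 0.687098.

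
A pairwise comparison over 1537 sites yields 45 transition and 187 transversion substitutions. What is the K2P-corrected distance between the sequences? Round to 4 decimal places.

0.1691

P = 45/1537 ≈ 0.029278 and Q = 187/1537 ≈ 0.121666.
Under the Kimura two-parameter model, d = −½ ln(1 − 2P − Q) − ¼ ln(1 − 2Q).
1 − 2P − Q = 0.819778, giving −½ ln(0.819778) = 0.099361.
1 − 2Q = 0.756668, giving −¼ ln(0.756668) = 0.069708.
d = 0.099361 + 0.069708 = 0.169069.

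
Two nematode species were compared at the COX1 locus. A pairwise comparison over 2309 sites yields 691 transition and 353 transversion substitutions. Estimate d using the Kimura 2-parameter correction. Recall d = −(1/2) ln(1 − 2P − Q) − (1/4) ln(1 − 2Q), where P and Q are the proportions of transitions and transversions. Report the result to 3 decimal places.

P = 691/2309 ≈ 0.299264 and Q = 353/2309 ≈ 0.15288.
Under the Kimura two-parameter model, d = −½ ln(1 − 2P − Q) − ¼ ln(1 − 2Q).
1 − 2P − Q = 0.248592, giving −½ ln(0.248592) = 0.695971.
1 − 2Q = 0.69424, giving −¼ ln(0.69424) = 0.091234.
d = 0.695971 + 0.091234 = 0.787205.

0.787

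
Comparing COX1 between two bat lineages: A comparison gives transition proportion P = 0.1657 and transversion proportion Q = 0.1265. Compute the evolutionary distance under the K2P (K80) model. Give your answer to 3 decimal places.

Under the Kimura two-parameter model, d = −½ ln(1 − 2P − Q) − ¼ ln(1 − 2Q).
1 − 2P − Q = 0.5421, giving −½ ln(0.5421) = 0.306152.
1 − 2Q = 0.747, giving −¼ ln(0.747) = 0.072923.
d = 0.306152 + 0.072923 = 0.379075.

0.379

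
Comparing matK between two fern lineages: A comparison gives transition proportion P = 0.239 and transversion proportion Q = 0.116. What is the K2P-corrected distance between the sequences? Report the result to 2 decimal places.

0.52

Under the Kimura two-parameter model, d = −½ ln(1 − 2P − Q) − ¼ ln(1 − 2Q).
1 − 2P − Q = 0.406, giving −½ ln(0.406) = 0.450701.
1 − 2Q = 0.768, giving −¼ ln(0.768) = 0.065991.
d = 0.450701 + 0.065991 = 0.516692.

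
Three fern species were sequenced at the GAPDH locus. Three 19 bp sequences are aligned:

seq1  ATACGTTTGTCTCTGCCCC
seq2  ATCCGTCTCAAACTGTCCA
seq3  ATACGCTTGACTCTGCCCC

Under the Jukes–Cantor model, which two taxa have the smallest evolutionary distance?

seq1–seq2: 8/19 differ, p = 0.421, d = 0.618.
seq1–seq3: 2/19 differ, p = 0.105, d = 0.113.
seq2–seq3: 8/19 differ, p = 0.421, d = 0.618.
The smallest distance is between seq1 and seq3.

seq1 and seq3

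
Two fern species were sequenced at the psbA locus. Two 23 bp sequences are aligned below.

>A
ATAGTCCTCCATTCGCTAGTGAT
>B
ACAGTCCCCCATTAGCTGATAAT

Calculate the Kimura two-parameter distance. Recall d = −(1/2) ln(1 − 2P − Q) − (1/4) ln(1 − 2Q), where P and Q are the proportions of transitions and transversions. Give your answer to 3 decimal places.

Of 23 sites, 5 differences are transitions and 1 are transversions, so P = 5/23 ≈ 0.217391 and Q = 1/23 ≈ 0.043478.
Under the Kimura two-parameter model, d = −½ ln(1 − 2P − Q) − ¼ ln(1 − 2Q).
1 − 2P − Q = 0.52174, giving −½ ln(0.52174) = 0.325293.
1 − 2Q = 0.913044, giving −¼ ln(0.913044) = 0.022743.
d = 0.325293 + 0.022743 = 0.348036.

0.348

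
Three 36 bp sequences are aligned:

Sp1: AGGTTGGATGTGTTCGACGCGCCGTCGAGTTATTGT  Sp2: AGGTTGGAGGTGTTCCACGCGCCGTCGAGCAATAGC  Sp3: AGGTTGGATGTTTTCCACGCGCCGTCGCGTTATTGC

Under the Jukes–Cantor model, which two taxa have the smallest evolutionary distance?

Sp1–Sp2: 6/36 differ, p = 0.167, d = 0.188.
Sp1–Sp3: 4/36 differ, p = 0.111, d = 0.120.
Sp2–Sp3: 6/36 differ, p = 0.167, d = 0.188.
The smallest distance is between Sp1 and Sp3.

Sp1 and Sp3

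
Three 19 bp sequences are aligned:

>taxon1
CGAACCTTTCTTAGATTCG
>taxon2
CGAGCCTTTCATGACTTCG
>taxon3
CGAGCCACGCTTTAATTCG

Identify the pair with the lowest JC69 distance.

taxon1 and taxon2

taxon1–taxon2: 5/19 differ, p = 0.263, d = 0.324.
taxon1–taxon3: 6/19 differ, p = 0.316, d = 0.410.
taxon2–taxon3: 6/19 differ, p = 0.316, d = 0.410.
The smallest distance is between taxon1 and taxon2.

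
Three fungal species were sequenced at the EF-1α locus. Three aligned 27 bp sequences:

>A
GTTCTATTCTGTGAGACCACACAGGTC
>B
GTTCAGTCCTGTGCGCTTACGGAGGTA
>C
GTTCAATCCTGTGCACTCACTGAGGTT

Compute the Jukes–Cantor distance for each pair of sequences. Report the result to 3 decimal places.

A–B: 10/27 sites differ → p ≈ 0.37037, d = −0.75 ln(1 − 0.493827) = 0.510658 ≈ 0.511.
A–C: 9/27 sites differ → p ≈ 0.333333, d = −0.75 ln(1 − 0.444444) = 0.440839 ≈ 0.441.
B–C: 5/27 sites differ → p ≈ 0.185185, d = −0.75 ln(1 − 0.246913) = 0.212681 ≈ 0.213.

d(A,B) = 0.511, d(A,C) = 0.441, d(B,C) = 0.213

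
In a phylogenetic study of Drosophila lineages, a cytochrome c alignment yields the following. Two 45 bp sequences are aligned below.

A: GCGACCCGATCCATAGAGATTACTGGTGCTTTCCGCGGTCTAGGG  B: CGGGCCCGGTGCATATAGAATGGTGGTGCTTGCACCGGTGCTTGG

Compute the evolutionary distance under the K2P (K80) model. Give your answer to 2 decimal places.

Of 45 sites, 4 differences are transitions and 12 are transversions, so P = 4/45 ≈ 0.088889 and Q = 12/45 ≈ 0.266667.
Under the Kimura two-parameter model, d = −½ ln(1 − 2P − Q) − ¼ ln(1 − 2Q).
1 − 2P − Q = 0.555555, giving −½ ln(0.555555) = 0.293894.
1 − 2Q = 0.466666, giving −¼ ln(0.466666) = 0.190535.
d = 0.293894 + 0.190535 = 0.484429.

0.48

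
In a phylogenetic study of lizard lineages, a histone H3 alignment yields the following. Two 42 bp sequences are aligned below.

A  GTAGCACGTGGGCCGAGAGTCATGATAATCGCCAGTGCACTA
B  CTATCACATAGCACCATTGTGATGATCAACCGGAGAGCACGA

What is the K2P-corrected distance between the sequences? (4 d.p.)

Of 42 sites, 2 differences are transitions and 15 are transversions, so P = 2/42 ≈ 0.047619 and Q = 15/42 ≈ 0.357143.
Under the Kimura two-parameter model, d = −½ ln(1 − 2P − Q) − ¼ ln(1 − 2Q).
1 − 2P − Q = 0.547619, giving −½ ln(0.547619) = 0.301088.
1 − 2Q = 0.285714, giving −¼ ln(0.285714) = 0.313191.
d = 0.301088 + 0.313191 = 0.614279.

0.6143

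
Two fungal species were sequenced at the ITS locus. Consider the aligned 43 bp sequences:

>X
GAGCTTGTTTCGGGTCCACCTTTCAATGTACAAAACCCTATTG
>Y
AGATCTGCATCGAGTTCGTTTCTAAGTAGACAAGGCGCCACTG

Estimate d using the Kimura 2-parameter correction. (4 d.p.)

Of 43 sites, 18 differences are transitions and 4 are transversions, so P = 18/43 ≈ 0.418605 and Q = 4/43 ≈ 0.093023.
Under the Kimura two-parameter model, d = −½ ln(1 − 2P − Q) − ¼ ln(1 − 2Q).
1 − 2P − Q = 0.069767, giving −½ ln(0.069767) = 1.331297.
1 − 2Q = 0.813954, giving −¼ ln(0.813954) = 0.051463.
d = 1.331297 + 0.051463 = 1.382760.

1.3828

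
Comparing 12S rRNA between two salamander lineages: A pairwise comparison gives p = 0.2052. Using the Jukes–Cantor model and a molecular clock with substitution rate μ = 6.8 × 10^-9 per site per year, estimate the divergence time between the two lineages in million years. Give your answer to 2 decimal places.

17.63

d = −(3/4) ln(1 − 4p/3) = −0.75 ln(1 − 0.2736) = −0.75 ln(0.7264)
  = −0.75 × (-0.319654) = 0.239741 substitutions/site.
Under a molecular clock d = 2μt, so t = d/(2μ) = 0.239741 / (2 × 6.8 × 10^-9) = 17.63 million years.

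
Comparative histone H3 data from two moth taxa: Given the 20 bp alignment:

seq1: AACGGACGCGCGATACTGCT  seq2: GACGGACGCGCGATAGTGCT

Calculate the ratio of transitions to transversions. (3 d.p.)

1.000

Transitions are A↔G and C↔T; transversions are all other mismatches.
Transitions: 1. Transversions: 1.
R = 1/1 = 1.000.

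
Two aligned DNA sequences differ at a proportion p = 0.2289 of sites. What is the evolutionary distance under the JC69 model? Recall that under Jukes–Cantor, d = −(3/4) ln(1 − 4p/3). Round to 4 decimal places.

d = −(3/4) ln(1 − 4p/3) = −0.75 ln(1 − 0.3052) = −0.75 ln(0.6948)
  = −0.75 × (-0.364131) = 0.273098 substitutions/site.

0.2731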